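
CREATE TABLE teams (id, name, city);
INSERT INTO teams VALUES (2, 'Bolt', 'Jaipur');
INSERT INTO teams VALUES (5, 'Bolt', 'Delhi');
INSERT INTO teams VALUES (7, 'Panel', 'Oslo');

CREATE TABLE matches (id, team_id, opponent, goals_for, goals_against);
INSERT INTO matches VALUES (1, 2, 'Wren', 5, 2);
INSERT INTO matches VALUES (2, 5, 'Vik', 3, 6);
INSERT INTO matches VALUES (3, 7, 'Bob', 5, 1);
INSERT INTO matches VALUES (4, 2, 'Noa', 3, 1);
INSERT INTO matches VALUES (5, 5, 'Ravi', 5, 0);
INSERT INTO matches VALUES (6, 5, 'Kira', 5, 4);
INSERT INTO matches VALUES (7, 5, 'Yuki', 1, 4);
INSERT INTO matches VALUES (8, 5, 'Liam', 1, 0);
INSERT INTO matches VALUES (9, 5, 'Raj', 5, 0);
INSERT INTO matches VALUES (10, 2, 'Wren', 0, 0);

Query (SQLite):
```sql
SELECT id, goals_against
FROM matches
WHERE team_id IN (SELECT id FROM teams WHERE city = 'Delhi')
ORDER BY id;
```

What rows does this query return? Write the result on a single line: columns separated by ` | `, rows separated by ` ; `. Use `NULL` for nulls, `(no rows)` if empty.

2 | 6 ; 5 | 0 ; 6 | 4 ; 7 | 4 ; 8 | 0 ; 9 | 0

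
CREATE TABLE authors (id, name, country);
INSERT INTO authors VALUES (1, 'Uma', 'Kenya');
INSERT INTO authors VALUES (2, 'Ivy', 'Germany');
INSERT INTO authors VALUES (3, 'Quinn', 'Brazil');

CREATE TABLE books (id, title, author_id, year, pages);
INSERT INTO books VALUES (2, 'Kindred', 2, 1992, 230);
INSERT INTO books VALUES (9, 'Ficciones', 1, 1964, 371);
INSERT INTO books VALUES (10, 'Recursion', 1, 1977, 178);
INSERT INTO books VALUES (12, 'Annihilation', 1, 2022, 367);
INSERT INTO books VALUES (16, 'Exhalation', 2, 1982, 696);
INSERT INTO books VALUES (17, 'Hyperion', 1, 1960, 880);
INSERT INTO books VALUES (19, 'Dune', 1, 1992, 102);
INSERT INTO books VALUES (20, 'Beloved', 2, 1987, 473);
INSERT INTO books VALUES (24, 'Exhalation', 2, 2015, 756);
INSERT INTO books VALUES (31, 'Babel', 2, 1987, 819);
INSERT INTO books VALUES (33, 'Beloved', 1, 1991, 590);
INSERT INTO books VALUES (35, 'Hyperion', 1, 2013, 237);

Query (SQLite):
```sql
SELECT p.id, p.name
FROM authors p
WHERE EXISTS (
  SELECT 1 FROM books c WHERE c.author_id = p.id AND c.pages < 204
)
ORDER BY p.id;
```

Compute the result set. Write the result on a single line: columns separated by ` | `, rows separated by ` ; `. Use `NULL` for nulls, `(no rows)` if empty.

For each authors row, check whether any books with matching author_id has pages < 204.
Keep rows where that is true.

1 | Uma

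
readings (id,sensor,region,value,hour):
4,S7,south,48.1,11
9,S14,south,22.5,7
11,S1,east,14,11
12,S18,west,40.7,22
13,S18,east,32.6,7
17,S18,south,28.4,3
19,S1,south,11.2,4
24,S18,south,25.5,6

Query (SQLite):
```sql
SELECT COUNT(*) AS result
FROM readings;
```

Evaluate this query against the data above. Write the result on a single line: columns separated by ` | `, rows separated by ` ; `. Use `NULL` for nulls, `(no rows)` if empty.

8

All hour values: [11, 7, 11, 22, 7, 3, 4, 6].
COUNT(*) counts rows → 8.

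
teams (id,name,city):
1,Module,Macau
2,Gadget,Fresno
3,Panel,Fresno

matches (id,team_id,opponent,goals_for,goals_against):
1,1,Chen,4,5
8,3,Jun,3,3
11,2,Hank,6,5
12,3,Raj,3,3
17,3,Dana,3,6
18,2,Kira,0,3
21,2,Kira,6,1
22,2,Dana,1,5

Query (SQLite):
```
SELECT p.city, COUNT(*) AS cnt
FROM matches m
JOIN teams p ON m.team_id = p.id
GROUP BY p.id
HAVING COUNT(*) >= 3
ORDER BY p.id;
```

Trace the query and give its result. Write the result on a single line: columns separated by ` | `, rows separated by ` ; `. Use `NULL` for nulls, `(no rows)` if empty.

Join each matches row to its teams via team_id.
Group joined rows by teams.id; compute COUNT(*) per group.
HAVING: keep groups with count ≥ 3.
  1: ids {1} → COUNT(*)=1
  2: ids {11, 18, 21, 22} → COUNT(*)=4
  3: ids {8, 12, 17} → COUNT(*)=3

Fresno | 4 ; Fresno | 3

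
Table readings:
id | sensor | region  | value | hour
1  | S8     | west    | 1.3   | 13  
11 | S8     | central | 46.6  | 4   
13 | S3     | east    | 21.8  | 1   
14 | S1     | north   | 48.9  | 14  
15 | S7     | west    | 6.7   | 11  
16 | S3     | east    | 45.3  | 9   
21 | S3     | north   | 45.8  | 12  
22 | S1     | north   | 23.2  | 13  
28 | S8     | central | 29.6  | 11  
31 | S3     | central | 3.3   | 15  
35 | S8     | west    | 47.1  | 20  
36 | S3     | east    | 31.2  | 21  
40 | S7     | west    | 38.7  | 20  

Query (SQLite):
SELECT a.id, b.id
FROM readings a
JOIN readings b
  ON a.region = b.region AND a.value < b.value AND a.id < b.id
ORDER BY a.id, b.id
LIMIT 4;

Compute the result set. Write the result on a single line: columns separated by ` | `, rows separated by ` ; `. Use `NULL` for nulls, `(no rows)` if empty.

1 | 15 ; 1 | 35 ; 1 | 40 ; 13 | 16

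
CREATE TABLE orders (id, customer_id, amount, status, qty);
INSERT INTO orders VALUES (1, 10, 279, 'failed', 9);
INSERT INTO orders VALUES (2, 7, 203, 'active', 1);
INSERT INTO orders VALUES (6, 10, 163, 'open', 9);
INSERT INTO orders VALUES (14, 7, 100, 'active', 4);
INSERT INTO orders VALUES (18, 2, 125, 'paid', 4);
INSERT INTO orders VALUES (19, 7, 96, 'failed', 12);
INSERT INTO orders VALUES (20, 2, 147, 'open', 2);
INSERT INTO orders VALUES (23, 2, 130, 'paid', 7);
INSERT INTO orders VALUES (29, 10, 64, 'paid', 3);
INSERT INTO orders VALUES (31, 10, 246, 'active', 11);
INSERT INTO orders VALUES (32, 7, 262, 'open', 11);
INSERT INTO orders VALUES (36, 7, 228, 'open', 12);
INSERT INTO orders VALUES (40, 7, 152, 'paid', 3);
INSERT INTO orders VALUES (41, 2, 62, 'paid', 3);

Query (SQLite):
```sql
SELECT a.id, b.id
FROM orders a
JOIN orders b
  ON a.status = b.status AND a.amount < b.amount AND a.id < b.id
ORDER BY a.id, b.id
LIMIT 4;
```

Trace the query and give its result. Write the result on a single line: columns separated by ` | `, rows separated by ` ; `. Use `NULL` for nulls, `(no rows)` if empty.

2 | 31 ; 6 | 32 ; 6 | 36 ; 14 | 31

Pairs (a,b) with same status, a.amount < b.amount, a.id < b.id.
status groups: active:{2,14,31} failed:{1,19} open:{6,20,32,36} paid:{18,23,29,40,41}
Ordered by (a.id, b.id); first 4.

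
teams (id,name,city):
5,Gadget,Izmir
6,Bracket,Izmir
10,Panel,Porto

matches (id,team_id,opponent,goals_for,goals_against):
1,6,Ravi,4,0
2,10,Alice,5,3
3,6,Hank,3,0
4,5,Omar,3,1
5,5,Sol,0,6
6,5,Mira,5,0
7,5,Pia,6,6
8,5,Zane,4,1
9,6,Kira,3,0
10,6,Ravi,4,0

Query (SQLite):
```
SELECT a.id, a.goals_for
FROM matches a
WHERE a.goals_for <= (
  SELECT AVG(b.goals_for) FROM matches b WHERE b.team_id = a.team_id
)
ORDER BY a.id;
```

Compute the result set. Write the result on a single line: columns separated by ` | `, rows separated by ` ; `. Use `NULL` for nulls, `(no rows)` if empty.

2 | 5 ; 3 | 3 ; 4 | 3 ; 5 | 0 ; 9 | 3

For each matches row a, compute AVG(goals_for) over rows sharing a.team_id.
Keep row a if a.goals_for <= that per-group AVG.
  team_id=5: AVG(goals_for) = 3.6
  team_id=6: AVG(goals_for) = 3.5
  team_id=10: AVG(goals_for) = 5.0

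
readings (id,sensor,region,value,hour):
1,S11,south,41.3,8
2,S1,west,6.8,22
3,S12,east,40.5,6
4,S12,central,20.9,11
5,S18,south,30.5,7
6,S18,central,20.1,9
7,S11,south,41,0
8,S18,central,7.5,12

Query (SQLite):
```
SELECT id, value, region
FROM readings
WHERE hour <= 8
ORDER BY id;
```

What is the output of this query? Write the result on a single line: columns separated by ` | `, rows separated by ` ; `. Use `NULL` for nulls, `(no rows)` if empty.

1 | 41.3 | south ; 3 | 40.5 | east ; 5 | 30.5 | south ; 7 | 41 | south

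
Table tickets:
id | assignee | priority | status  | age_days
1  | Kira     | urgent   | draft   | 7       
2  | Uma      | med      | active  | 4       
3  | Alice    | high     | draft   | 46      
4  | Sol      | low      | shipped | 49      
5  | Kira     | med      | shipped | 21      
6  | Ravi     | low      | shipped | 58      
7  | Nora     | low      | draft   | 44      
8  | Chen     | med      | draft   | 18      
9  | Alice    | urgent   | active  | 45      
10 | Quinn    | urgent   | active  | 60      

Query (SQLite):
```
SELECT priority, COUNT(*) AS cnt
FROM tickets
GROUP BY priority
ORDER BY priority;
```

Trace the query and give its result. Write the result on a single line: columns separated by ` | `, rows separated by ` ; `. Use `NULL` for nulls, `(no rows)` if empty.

high | 1 ; low | 3 ; med | 3 ; urgent | 3

Partition tickets by priority; compute COUNT(*) within each group.
  high: ids {3} → COUNT(*)=1
  low: ids {4, 6, 7} → COUNT(*)=3
  med: ids {2, 5, 8} → COUNT(*)=3
  urgent: ids {1, 9, 10} → COUNT(*)=3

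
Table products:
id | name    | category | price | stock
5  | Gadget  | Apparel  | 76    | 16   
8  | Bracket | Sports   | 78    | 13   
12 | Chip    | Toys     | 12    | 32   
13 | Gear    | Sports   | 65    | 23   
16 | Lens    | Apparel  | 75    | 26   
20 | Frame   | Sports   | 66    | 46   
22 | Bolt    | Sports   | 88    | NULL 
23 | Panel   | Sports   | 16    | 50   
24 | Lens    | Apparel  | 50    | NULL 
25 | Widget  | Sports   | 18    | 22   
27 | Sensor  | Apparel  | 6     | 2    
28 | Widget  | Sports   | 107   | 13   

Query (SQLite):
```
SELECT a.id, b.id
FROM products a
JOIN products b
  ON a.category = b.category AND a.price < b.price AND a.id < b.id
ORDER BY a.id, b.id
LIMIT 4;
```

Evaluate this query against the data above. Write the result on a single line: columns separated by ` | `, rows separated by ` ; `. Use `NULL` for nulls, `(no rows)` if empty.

8 | 22 ; 8 | 28 ; 13 | 20 ; 13 | 22

Pairs (a,b) with same category, a.price < b.price, a.id < b.id.
category groups: Apparel:{5,16,24,27} Sports:{8,13,20,22,23,25,28} Toys:{12}
Ordered by (a.id, b.id); first 4.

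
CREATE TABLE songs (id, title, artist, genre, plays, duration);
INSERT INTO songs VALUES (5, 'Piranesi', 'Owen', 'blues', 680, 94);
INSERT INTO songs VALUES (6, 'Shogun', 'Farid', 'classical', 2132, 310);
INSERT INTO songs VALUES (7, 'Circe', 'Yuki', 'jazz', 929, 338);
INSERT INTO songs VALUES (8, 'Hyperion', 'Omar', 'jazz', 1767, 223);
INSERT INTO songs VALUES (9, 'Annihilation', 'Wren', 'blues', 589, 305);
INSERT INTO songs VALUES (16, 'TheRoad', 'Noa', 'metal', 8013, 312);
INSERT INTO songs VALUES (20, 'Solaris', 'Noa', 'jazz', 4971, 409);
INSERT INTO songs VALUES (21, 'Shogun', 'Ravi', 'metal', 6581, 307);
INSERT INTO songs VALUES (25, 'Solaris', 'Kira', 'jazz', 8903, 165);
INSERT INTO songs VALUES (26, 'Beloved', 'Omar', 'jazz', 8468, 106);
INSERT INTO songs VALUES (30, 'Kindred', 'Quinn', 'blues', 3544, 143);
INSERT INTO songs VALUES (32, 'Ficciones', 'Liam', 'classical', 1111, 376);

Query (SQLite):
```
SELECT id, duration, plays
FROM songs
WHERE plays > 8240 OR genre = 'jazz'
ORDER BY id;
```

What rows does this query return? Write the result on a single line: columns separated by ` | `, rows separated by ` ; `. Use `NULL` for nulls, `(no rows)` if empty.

7 | 338 | 929 ; 8 | 223 | 1767 ; 20 | 409 | 4971 ; 25 | 165 | 8903 ; 26 | 106 | 8468

plays > 8240: ids {25, 26}
genre = 'jazz': ids {7, 8, 20, 25, 26}
Combine with OR.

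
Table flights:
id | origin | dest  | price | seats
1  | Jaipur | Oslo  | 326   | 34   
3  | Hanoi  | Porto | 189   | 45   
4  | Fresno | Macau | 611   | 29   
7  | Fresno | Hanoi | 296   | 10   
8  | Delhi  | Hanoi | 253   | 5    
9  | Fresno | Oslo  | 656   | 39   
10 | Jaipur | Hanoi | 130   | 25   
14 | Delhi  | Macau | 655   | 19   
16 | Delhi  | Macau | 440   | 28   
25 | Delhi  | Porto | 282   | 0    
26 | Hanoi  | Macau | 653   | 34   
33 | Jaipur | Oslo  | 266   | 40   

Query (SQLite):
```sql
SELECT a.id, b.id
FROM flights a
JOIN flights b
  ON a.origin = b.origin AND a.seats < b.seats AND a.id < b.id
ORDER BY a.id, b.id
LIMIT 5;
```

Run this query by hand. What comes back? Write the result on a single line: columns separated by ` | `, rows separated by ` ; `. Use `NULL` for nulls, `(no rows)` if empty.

1 | 33 ; 4 | 9 ; 7 | 9 ; 8 | 14 ; 8 | 16

Pairs (a,b) with same origin, a.seats < b.seats, a.id < b.id.
origin groups: Delhi:{8,14,16,25} Fresno:{4,7,9} Hanoi:{3,26} Jaipur:{1,10,33}
Ordered by (a.id, b.id); first 5.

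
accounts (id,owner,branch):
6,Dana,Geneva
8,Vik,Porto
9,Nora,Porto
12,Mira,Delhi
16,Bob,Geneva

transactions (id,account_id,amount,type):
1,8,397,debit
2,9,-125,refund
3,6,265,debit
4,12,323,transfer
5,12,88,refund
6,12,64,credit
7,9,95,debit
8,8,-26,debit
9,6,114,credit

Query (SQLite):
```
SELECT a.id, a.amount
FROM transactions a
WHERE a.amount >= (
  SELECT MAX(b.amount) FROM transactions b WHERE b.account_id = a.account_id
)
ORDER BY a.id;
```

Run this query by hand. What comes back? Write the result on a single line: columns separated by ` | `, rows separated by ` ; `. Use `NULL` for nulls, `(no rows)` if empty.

For each transactions row a, compute MAX(amount) over rows sharing a.account_id.
Keep row a if a.amount >= that per-group MAX.
  account_id=6: MAX(amount) = 265
  account_id=8: MAX(amount) = 397
  account_id=9: MAX(amount) = 95
  account_id=12: MAX(amount) = 323

1 | 397 ; 3 | 265 ; 4 | 323 ; 7 | 95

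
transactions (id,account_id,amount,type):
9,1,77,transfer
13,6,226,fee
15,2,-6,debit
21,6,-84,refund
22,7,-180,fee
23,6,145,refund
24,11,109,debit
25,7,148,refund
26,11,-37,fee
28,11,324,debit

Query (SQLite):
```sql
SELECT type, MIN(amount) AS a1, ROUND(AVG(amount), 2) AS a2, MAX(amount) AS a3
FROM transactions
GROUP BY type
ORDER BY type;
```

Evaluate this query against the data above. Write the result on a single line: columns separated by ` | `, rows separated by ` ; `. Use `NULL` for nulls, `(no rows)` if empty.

debit | -6 | 142.33 | 324 ; fee | -180 | 3 | 226 ; refund | -84 | 69.67 | 148 ; transfer | 77 | 77 | 77

Group transactions by type.
Per group compute: MIN(amount), ROUND(AVG(amount), 2), MAX(amount).
  debit: ids {15, 24, 28} → MIN(amount)=-6, ROUND(AVG(amount), 2)=142.33, MAX(amount)=324
  fee: ids {13, 22, 26} → MIN(amount)=-180, ROUND(AVG(amount), 2)=3, MAX(amount)=226
  refund: ids {21, 23, 25} → MIN(amount)=-84, ROUND(AVG(amount), 2)=69.67, MAX(amount)=148
  transfer: ids {9} → MIN(amount)=77, ROUND(AVG(amount), 2)=77, MAX(amount)=77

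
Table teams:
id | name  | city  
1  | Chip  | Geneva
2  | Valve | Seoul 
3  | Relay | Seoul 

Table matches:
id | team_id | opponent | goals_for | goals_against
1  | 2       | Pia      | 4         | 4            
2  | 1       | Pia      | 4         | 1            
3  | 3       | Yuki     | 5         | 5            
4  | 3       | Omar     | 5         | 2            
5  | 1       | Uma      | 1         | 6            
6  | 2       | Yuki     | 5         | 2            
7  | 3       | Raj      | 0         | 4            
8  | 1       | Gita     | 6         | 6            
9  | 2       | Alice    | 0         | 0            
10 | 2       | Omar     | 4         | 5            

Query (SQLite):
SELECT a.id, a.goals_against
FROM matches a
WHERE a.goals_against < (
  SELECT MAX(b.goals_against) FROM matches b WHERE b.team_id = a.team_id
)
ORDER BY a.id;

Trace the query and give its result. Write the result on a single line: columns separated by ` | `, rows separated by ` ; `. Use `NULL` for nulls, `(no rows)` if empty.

For each matches row a, compute MAX(goals_against) over rows sharing a.team_id.
Keep row a if a.goals_against < that per-group MAX.
  team_id=1: MAX(goals_against) = 6
  team_id=2: MAX(goals_against) = 5
  team_id=3: MAX(goals_against) = 5

1 | 4 ; 2 | 1 ; 4 | 2 ; 6 | 2 ; 7 | 4 ; 9 | 0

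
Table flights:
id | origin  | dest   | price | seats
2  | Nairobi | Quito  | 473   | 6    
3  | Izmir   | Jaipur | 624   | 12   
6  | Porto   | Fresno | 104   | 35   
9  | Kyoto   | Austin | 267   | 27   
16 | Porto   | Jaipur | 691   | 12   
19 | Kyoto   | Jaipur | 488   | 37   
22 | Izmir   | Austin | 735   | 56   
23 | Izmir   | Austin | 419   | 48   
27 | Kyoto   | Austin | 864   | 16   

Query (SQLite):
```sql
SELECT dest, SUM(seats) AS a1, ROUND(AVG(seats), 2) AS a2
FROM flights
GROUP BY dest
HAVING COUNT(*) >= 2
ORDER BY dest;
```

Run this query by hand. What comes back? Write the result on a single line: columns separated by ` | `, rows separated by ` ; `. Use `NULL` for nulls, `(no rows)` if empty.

Austin | 147 | 36.75 ; Jaipur | 61 | 20.33

Group flights by dest.
Per group compute: SUM(seats), ROUND(AVG(seats), 2).
HAVING: drop groups with fewer than 2 rows.
  Austin: ids {9, 22, 23, 27} → SUM(seats)=147, ROUND(AVG(seats), 2)=36.75
  Fresno: ids {6} → SUM(seats)=35, ROUND(AVG(seats), 2)=35
  Jaipur: ids {3, 16, 19} → SUM(seats)=61, ROUND(AVG(seats), 2)=20.33
  Quito: ids {2} → SUM(seats)=6, ROUND(AVG(seats), 2)=6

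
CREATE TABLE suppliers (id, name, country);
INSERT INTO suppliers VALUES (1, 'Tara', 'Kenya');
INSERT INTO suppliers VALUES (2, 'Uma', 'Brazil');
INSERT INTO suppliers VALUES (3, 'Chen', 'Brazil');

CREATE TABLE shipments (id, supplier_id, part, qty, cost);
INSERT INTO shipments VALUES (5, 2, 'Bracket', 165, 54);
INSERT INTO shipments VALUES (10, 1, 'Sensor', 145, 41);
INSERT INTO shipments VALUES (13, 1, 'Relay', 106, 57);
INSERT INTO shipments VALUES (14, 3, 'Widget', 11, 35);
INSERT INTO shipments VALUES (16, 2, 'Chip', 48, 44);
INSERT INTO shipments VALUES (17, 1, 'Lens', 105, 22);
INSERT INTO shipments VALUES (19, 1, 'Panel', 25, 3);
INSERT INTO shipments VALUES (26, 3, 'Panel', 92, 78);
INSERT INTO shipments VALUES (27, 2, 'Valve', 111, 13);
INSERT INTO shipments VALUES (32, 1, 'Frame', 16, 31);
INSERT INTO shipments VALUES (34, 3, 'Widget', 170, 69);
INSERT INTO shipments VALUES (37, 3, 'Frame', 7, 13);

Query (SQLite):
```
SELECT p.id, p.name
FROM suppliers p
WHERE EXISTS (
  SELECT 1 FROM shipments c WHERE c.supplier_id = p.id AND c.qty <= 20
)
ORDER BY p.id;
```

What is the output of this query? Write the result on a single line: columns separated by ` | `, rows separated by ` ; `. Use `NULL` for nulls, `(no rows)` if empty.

For each suppliers row, check whether any shipments with matching supplier_id has qty <= 20.
Keep rows where that is true.

1 | Tara ; 3 | Chen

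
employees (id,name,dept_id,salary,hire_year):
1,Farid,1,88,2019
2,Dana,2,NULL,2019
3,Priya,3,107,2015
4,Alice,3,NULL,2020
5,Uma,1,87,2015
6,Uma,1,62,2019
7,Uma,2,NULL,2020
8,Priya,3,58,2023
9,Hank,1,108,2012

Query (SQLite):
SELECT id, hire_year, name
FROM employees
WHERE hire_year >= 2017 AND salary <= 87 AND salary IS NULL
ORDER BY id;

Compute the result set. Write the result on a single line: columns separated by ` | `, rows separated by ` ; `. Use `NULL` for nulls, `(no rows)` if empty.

hire_year >= 2017: ids {1, 2, 4, 6, 7, 8}
salary <= 87: ids {5, 6, 8}
salary IS NULL: ids {2, 4, 7}
Combine with AND.

(no rows)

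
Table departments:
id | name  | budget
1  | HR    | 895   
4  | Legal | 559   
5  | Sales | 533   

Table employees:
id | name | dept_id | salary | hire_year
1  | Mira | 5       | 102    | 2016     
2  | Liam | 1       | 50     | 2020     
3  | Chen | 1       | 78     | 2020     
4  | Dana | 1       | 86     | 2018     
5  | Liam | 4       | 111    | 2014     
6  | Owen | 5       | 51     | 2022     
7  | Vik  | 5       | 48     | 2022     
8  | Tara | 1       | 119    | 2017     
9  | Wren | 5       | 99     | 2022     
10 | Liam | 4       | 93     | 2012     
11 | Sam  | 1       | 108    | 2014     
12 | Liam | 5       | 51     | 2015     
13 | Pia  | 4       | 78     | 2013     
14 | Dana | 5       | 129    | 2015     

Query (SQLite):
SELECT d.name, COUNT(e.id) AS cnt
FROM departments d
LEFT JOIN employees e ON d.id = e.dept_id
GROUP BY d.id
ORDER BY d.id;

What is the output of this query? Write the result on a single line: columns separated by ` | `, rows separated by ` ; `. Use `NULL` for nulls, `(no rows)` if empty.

LEFT JOIN keeps every departments row; unmatched ones get NULL for employees columns.
Group by departments.id and compute COUNT(e.id). COUNT(col) of an all-NULL group is 0.
  1: ids {2, 3, 4, 8, 11} → COUNT(e.id)=5
  4: ids {5, 10, 13} → COUNT(e.id)=3
  5: ids {1, 6, 7, 9, 12, 14} → COUNT(e.id)=6

HR | 5 ; Legal | 3 ; Sales | 6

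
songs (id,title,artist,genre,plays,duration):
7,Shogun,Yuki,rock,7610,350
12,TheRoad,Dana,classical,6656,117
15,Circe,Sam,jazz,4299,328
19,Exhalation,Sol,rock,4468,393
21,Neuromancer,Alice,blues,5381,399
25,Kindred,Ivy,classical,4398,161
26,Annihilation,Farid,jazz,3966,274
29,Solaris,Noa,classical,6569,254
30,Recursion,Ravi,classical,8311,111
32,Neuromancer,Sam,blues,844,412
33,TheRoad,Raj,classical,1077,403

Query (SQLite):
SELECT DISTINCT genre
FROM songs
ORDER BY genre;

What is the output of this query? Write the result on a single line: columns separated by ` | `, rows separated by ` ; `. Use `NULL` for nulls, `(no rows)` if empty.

blues ; classical ; jazz ; rock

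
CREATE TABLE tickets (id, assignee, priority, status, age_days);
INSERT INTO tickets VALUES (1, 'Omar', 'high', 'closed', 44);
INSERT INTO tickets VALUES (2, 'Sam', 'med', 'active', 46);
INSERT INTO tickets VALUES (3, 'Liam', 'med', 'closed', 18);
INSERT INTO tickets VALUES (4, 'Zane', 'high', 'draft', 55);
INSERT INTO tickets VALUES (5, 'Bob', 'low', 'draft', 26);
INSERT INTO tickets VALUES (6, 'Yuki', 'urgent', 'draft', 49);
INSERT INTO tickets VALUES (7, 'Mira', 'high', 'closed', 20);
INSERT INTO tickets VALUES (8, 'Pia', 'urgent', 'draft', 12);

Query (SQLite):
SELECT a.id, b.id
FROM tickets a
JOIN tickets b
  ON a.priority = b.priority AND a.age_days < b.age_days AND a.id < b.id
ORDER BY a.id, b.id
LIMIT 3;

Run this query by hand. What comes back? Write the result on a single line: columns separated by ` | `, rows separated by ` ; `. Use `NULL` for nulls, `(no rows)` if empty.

1 | 4

Pairs (a,b) with same priority, a.age_days < b.age_days, a.id < b.id.
priority groups: high:{1,4,7} low:{5} med:{2,3} urgent:{6,8}
Ordered by (a.id, b.id); first 3.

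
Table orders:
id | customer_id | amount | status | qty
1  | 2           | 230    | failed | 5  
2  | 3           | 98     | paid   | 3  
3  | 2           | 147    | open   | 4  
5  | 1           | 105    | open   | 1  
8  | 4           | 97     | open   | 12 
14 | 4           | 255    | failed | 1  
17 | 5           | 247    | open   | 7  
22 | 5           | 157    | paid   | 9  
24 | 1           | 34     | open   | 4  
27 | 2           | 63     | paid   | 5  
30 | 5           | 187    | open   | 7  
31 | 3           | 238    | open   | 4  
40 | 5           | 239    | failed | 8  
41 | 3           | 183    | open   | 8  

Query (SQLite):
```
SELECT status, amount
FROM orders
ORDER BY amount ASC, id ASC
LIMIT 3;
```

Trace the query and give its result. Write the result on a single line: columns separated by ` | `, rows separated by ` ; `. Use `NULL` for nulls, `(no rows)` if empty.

open | 34 ; paid | 63 ; open | 97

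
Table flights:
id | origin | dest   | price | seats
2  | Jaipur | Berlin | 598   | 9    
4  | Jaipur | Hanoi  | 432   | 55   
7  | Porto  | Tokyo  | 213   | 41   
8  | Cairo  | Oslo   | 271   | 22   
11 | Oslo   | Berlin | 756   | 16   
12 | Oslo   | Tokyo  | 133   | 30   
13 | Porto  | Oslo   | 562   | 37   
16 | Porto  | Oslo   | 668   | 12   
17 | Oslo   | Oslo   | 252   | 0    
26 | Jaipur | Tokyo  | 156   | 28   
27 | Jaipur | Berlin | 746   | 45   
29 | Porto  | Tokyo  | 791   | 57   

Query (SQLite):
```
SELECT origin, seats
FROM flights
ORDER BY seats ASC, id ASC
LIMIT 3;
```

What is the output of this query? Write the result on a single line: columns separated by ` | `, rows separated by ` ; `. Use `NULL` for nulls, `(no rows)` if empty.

Sort by seats asc, tiebreak id asc: (0, id=17), (9, id=2), (12, id=16), (16, id=11), (22, id=8), (28, id=26) …. Take first 3.

Oslo | 0 ; Jaipur | 9 ; Porto | 12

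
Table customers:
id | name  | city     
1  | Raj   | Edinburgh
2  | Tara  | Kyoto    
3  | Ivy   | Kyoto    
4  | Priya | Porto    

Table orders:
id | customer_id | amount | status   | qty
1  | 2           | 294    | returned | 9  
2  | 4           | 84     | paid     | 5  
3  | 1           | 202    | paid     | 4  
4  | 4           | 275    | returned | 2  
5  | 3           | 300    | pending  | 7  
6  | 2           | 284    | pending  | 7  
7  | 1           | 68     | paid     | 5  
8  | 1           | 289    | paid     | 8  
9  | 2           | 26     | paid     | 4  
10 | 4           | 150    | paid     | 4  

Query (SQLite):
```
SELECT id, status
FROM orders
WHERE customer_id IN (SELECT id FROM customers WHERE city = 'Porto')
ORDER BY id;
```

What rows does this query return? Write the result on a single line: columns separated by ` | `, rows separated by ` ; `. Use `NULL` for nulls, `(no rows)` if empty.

2 | paid ; 4 | returned ; 10 | paid

Inner query: customers.id where city = 'Porto'.
Outer: keep orders rows whose customer_id is in that set.
Inner query → {4}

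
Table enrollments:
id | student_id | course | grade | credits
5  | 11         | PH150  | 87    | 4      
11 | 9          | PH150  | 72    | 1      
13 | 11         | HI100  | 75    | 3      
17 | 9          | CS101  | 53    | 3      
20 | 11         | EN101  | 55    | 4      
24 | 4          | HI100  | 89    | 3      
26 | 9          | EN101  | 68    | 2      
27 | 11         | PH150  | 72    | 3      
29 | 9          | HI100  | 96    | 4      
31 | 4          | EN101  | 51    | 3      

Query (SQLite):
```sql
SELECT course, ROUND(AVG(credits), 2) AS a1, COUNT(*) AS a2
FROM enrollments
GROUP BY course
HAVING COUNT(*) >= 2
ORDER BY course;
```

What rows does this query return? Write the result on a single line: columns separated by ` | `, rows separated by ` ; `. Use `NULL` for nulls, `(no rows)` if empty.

EN101 | 3 | 3 ; HI100 | 3.33 | 3 ; PH150 | 2.67 | 3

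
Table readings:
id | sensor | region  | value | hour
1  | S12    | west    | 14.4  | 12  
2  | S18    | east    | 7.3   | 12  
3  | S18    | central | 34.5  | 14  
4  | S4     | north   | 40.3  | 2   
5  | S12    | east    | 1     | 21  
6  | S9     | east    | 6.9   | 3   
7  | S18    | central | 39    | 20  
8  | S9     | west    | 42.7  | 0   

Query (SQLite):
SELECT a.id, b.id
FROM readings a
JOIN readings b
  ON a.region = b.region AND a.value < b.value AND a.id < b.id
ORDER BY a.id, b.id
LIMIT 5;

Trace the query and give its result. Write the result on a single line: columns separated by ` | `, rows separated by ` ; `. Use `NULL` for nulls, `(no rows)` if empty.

Pairs (a,b) with same region, a.value < b.value, a.id < b.id.
region groups: central:{3,7} east:{2,5,6} north:{4} west:{1,8}
Ordered by (a.id, b.id); first 5.

1 | 8 ; 3 | 7 ; 5 | 6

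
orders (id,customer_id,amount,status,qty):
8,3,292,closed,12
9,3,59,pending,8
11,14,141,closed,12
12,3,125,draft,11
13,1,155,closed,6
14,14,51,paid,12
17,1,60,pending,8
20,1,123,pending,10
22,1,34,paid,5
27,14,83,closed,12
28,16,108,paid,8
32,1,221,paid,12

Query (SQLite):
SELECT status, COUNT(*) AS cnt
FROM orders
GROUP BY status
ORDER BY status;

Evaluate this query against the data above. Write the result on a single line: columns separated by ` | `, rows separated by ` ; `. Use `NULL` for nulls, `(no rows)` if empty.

Partition orders by status; compute COUNT(*) within each group.
  closed: ids {8, 11, 13, 27} → COUNT(*)=4
  draft: ids {12} → COUNT(*)=1
  paid: ids {14, 22, 28, 32} → COUNT(*)=4
  pending: ids {9, 17, 20} → COUNT(*)=3

closed | 4 ; draft | 1 ; paid | 4 ; pending | 3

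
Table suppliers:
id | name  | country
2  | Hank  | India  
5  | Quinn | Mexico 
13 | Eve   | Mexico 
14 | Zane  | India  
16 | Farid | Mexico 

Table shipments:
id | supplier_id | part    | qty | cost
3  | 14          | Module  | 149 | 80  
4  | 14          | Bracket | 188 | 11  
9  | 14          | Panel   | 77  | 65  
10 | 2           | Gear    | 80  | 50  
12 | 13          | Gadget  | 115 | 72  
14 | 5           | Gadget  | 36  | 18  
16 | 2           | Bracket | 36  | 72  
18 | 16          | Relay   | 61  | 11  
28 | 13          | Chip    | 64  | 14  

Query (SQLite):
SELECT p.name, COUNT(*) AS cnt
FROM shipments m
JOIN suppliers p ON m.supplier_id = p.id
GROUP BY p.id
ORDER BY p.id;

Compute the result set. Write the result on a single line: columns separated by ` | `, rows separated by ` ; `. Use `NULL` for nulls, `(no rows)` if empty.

Join each shipments row to its suppliers via supplier_id.
Group joined rows by suppliers.id; compute COUNT(*) per group.
  2: ids {10, 16} → COUNT(*)=2
  5: ids {14} → COUNT(*)=1
  13: ids {12, 28} → COUNT(*)=2
  14: ids {3, 4, 9} → COUNT(*)=3
  16: ids {18} → COUNT(*)=1

Hank | 2 ; Quinn | 1 ; Eve | 2 ; Zane | 3 ; Farid | 1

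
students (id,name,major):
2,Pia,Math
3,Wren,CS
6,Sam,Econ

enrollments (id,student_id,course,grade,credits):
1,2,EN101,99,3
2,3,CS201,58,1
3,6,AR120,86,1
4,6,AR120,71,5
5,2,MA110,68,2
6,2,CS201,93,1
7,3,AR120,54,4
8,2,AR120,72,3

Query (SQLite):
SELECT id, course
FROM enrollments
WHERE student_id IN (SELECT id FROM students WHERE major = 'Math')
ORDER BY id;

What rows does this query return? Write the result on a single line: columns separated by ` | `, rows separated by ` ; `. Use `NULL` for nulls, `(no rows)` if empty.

1 | EN101 ; 5 | MA110 ; 6 | CS201 ; 8 | AR120

Inner query: students.id where major = 'Math'.
Outer: keep enrollments rows whose student_id is in that set.
Inner query → {2}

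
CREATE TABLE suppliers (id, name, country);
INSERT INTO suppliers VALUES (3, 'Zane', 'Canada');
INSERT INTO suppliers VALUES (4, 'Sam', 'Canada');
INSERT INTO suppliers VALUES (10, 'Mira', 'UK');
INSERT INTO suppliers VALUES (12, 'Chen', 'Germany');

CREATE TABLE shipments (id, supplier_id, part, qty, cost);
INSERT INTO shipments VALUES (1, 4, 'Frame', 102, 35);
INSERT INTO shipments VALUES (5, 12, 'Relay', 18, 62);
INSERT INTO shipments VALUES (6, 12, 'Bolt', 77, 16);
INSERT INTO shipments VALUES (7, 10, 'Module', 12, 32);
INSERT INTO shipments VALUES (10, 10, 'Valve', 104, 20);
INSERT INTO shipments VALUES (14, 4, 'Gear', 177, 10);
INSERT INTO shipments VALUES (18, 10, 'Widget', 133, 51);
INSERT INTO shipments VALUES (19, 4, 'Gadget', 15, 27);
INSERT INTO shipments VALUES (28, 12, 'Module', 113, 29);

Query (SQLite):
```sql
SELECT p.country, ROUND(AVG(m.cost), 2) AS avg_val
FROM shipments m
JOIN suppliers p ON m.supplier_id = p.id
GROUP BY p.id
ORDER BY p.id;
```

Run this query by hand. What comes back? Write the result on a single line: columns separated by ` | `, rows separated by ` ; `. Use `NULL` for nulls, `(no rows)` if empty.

Canada | 24 ; UK | 34.33 ; Germany | 35.67

Join each shipments row to its suppliers via supplier_id.
Group joined rows by suppliers.id; compute ROUND(AVG(m.cost), 2) per group.
  4: ids {1, 14, 19} → ROUND(AVG(m.cost), 2)=24
  10: ids {7, 10, 18} → ROUND(AVG(m.cost), 2)=34.33
  12: ids {5, 6, 28} → ROUND(AVG(m.cost), 2)=35.67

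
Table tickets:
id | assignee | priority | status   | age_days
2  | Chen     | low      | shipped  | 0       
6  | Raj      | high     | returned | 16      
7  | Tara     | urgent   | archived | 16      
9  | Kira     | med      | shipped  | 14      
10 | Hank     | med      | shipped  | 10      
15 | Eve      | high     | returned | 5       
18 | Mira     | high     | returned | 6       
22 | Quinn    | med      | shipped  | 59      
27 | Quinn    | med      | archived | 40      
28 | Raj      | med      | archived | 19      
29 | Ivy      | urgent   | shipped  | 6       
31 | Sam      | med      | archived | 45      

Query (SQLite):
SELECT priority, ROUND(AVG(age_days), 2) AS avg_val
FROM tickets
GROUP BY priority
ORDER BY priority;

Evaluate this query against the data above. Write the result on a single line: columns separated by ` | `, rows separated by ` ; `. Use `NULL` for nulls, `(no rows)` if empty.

high | 9 ; low | 0 ; med | 31.17 ; urgent | 11

Partition tickets by priority; compute ROUND(AVG(age_days), 2) within each group.
  high: ids {6, 15, 18} → ROUND(AVG(age_days), 2)=9
  low: ids {2} → ROUND(AVG(age_days), 2)=0
  med: ids {9, 10, 22, 27, 28, 31} → ROUND(AVG(age_days), 2)=31.17
  urgent: ids {7, 29} → ROUND(AVG(age_days), 2)=11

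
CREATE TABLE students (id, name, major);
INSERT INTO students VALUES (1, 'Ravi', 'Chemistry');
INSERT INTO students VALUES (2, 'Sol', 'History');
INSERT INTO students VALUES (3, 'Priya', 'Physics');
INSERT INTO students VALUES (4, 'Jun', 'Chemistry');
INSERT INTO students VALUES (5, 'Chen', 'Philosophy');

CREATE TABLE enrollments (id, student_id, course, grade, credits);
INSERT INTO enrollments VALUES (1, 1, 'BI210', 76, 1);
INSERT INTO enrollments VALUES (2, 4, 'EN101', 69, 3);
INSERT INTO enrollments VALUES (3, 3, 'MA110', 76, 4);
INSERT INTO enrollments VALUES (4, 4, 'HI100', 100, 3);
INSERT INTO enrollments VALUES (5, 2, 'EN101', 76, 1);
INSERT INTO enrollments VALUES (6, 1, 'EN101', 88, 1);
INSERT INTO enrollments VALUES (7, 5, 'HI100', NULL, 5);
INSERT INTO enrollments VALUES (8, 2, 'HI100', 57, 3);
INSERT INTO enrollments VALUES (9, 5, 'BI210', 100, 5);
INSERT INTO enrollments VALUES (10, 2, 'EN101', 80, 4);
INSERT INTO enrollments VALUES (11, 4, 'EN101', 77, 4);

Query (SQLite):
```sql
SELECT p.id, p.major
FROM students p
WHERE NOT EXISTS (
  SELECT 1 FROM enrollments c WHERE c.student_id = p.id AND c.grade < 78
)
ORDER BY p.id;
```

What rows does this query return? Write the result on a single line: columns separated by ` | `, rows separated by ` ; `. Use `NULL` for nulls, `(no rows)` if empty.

For each students row, check whether any enrollments with matching student_id has grade < 78.
Keep rows where that is false.

5 | Philosophy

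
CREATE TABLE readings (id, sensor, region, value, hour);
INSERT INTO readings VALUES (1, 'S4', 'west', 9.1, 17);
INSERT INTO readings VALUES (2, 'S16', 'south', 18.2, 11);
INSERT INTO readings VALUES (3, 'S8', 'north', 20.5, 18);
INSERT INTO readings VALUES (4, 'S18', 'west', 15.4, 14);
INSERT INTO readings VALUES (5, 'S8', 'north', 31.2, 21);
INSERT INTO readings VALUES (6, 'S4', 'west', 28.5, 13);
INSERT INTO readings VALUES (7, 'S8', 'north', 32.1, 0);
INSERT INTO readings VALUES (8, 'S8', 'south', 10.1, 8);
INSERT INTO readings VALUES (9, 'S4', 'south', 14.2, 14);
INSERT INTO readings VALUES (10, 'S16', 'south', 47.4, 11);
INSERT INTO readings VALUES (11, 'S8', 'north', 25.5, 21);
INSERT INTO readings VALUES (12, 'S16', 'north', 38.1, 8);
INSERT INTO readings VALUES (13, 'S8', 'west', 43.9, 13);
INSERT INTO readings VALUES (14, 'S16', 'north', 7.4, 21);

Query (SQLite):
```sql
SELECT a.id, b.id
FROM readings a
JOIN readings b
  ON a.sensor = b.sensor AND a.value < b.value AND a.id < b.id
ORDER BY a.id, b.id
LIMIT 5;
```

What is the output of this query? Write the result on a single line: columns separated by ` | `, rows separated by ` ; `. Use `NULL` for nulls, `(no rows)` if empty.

1 | 6 ; 1 | 9 ; 2 | 10 ; 2 | 12 ; 3 | 5

Pairs (a,b) with same sensor, a.value < b.value, a.id < b.id.
sensor groups: S16:{2,10,12,14} S18:{4} S4:{1,6,9} S8:{3,5,7,8,11,13}
Ordered by (a.id, b.id); first 5.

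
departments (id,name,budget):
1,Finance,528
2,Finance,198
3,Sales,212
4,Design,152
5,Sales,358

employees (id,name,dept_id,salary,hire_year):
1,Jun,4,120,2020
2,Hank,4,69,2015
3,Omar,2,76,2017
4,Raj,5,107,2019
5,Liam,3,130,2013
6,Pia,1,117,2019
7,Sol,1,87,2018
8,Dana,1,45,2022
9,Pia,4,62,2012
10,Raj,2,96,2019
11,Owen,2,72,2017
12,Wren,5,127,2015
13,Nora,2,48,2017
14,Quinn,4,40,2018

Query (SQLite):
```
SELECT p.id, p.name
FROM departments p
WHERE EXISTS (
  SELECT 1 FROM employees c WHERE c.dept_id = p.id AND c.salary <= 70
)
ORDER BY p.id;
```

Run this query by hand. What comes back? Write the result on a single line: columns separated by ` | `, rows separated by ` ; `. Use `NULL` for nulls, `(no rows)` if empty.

1 | Finance ; 2 | Finance ; 4 | Design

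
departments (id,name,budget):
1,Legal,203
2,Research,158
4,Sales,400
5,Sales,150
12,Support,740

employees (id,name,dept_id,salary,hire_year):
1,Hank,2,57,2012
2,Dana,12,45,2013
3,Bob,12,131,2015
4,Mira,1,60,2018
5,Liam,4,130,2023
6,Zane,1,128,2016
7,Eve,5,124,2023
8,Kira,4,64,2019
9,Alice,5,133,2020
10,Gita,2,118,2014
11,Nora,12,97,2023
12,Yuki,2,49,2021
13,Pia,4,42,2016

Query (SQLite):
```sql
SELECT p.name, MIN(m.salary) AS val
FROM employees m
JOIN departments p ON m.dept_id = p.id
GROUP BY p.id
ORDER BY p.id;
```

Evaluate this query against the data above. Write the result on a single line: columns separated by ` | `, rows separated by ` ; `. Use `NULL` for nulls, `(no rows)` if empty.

Legal | 60 ; Research | 49 ; Sales | 42 ; Sales | 124 ; Support | 45

Join each employees row to its departments via dept_id.
Group joined rows by departments.id; compute MIN(m.salary) per group.
  1: ids {4, 6} → MIN(m.salary)=60
  2: ids {1, 10, 12} → MIN(m.salary)=49
  4: ids {5, 8, 13} → MIN(m.salary)=42
  5: ids {7, 9} → MIN(m.salary)=124
  12: ids {2, 3, 11} → MIN(m.salary)=45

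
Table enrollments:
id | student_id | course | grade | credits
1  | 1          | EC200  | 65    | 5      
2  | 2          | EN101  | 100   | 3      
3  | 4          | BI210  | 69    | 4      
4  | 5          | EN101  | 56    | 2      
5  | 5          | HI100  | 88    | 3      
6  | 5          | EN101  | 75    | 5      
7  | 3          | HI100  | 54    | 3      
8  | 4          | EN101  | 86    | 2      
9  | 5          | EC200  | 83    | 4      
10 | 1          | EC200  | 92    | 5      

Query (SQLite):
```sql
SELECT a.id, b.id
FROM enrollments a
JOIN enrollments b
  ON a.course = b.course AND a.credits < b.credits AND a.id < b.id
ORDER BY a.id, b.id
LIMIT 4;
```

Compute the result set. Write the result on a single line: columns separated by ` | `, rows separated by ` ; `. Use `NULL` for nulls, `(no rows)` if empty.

Pairs (a,b) with same course, a.credits < b.credits, a.id < b.id.
course groups: BI210:{3} EC200:{1,9,10} EN101:{2,4,6,8} HI100:{5,7}
Ordered by (a.id, b.id); first 4.

2 | 6 ; 4 | 6 ; 9 | 10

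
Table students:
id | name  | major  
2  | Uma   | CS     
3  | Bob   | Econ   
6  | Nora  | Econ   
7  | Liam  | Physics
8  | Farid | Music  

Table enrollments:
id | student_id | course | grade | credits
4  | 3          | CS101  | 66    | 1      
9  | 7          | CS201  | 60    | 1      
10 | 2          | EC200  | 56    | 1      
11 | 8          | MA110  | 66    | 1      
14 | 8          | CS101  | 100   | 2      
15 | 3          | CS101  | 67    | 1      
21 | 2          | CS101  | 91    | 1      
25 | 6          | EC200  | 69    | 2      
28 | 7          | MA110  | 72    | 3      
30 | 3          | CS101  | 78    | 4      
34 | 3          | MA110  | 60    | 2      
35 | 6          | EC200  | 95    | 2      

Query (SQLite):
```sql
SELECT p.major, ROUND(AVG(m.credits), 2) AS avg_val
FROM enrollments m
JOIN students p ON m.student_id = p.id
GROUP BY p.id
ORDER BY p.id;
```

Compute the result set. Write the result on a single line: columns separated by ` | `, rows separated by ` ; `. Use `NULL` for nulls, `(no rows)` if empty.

CS | 1 ; Econ | 2 ; Econ | 2 ; Physics | 2 ; Music | 1.5

Join each enrollments row to its students via student_id.
Group joined rows by students.id; compute ROUND(AVG(m.credits), 2) per group.
  2: ids {10, 21} → ROUND(AVG(m.credits), 2)=1
  3: ids {4, 15, 30, 34} → ROUND(AVG(m.credits), 2)=2
  6: ids {25, 35} → ROUND(AVG(m.credits), 2)=2
  7: ids {9, 28} → ROUND(AVG(m.credits), 2)=2
  8: ids {11, 14} → ROUND(AVG(m.credits), 2)=1.5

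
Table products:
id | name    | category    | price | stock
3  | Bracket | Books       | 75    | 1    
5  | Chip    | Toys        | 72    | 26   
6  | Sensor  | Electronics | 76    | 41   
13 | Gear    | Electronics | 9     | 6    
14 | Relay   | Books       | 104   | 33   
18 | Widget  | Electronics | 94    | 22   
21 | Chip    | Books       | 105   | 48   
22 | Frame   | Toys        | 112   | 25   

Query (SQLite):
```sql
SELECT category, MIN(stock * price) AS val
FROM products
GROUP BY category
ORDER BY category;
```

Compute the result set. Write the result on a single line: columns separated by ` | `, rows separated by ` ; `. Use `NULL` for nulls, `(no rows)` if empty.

Books | 75 ; Electronics | 54 ; Toys | 1872

For each row compute stock * price.
Group by category; take MIN of the expression per group.
  Books: ids {3, 14, 21} → MIN(stock * price)=75
  Electronics: ids {6, 13, 18} → MIN(stock * price)=54
  Toys: ids {5, 22} → MIN(stock * price)=1872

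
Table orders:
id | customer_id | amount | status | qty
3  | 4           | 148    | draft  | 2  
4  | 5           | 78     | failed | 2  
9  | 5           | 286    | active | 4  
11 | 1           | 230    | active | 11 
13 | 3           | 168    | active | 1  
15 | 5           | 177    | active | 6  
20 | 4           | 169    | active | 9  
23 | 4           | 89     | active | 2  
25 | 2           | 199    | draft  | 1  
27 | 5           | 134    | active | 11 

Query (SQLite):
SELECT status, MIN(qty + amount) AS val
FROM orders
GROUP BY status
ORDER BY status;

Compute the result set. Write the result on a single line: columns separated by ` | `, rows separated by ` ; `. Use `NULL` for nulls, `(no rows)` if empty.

For each row compute qty + amount.
Group by status; take MIN of the expression per group.
  active: ids {9, 11, 13, 15, 20, 23, 27} → MIN(qty + amount)=91
  draft: ids {3, 25} → MIN(qty + amount)=150
  failed: ids {4} → MIN(qty + amount)=80

active | 91 ; draft | 150 ; failed | 80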